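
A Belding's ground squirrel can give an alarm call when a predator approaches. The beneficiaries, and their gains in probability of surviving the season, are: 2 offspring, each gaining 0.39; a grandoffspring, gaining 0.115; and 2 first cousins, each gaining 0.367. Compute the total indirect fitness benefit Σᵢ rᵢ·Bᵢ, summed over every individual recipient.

r to an offspring = 0.5 (one parent–offspring link: r = (1/2)^1 = 1/2).
r to a grandoffspring = 0.25 (two parent–offspring links: r = (1/2)^2 = 1/4).
r to a first cousin = 0.125 (first cousins share one grandparent pair — two paths of length 4: r = 2·(1/2)^4 = 1/8).
Summing one r·B term per recipient: 2·0.5·0.39 + 1·0.25·0.115 + 2·0.125·0.367 = 0.5105.

0.5105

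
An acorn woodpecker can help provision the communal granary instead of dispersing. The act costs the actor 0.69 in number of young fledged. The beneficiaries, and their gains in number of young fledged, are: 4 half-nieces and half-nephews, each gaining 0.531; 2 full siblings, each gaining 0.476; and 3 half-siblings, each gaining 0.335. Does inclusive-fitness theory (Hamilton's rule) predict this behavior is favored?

Yes

Hamilton's rule: the trait is favored when the sum of r·B over every recipient exceeds the actor's cost C.
r to a half-niece or half-nephew = 1/8 (half-aunt/uncle↔niece/nephew: one path of length 3: r = (1/2)^3 = 1/8).
r to a full sibling = 0.5 (full sibs share both parents — two paths of length 2: r = 2·(1/2)^2 = 1/2).
r to a half-sibling = 0.25 (half-sibs share one parent — one path of length 2: r = (1/2)^2 = 1/4).
Summing one r·B term per recipient: 4·0.125·0.531 + 2·0.5·0.476 + 3·0.25·0.335 = 0.99275.
0.99275 > 0.69: the indirect benefit exceeds the cost.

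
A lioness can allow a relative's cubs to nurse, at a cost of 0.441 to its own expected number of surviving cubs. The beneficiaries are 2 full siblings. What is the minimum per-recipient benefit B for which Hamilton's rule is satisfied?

0.441

r to a full sibling = 1/2 (full sibs share both parents — two paths of length 2: r = 2·(1/2)^2 = 1/2).
Hamilton's rule with n recipients of equal r: n·r·B > C, so B > C/(n·r) = 0.441/(2·0.5) = 0.441.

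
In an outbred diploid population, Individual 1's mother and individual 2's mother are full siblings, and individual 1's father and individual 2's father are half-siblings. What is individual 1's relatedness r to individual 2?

0.1875

With two independent routes of shared ancestry, r is the sum of the two contributions.
Individual 1 and individual 2 are related in two ways: first cousins through their mothers (r = 1/8) and half first cousins through their fathers (r = 1/16).
r = 1/8 + 1/16 = 0.1875.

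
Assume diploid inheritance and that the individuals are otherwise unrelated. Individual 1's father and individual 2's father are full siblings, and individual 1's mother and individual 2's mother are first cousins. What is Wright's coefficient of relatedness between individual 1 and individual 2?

0.15625

Relatedness sums over independent paths through distinct common ancestors.
Individual 1 and individual 2 are related in two ways: first cousins through their fathers (r = 1/8) and second cousins through their mothers (r = 1/32).
r = 1/8 + 1/32 = 5/32 = 0.15625.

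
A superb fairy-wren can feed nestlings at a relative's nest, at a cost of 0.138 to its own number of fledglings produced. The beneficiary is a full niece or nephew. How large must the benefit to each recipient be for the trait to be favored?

0.552

r to a full niece or nephew = 1/4 (full aunt/uncle↔niece/nephew: two paths of length 3 through the shared grandparent pair: r = 2·(1/2)^3 = 1/4).
Hamilton's rule with n recipients of equal r: n·r·B > C, so B > C/(n·r) = 0.138/(1·0.25) = 0.552.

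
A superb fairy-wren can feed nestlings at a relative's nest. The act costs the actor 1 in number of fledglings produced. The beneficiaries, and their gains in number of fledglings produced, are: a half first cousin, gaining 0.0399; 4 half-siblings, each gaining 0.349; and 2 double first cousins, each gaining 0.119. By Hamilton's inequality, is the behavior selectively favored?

Hamilton's rule: the trait is favored when the sum of r·B over every recipient exceeds the actor's cost C.
r to a half first cousin = 0.0625 (half first cousins share one grandparent — one path of length 4: r = (1/2)^4 = 1/16).
r to a half-sibling = 1/4 (half-sibs share one parent — one path of length 2: r = (1/2)^2 = 1/4).
r to a double first cousin = 1/4 (double first cousins share both grandparent pairs — four paths of length 4: r = 4·(1/2)^4 = 1/4).
Summing one r·B term per recipient: 1·0.0625·0.0399 + 4·0.25·0.349 + 2·0.25·0.119 = 0.41099375.
0.41099375 < 1: the indirect benefit is less than the cost.

No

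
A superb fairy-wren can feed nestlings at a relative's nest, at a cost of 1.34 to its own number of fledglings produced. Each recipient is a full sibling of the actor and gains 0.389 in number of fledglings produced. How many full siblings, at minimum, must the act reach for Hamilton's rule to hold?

7

r to a full sibling = 1/2 (full sibs share both parents — two paths of length 2: r = 2·(1/2)^2 = 1/2).
Hamilton's rule: n·r·B > C  ⇒  n > C/(r·B) = 1.34/(0.5·0.389) = 6.889.
The smallest integer exceeding 6.889 is 7.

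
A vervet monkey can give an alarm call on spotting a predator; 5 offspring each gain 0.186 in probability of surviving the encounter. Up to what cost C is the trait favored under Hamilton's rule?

0.465

r to an offspring = 0.5 (one parent–offspring link: r = (1/2)^1 = 1/2).
Hamilton's rule: n·r·B > C, so the trait is favored while C < n·r·B = 5·0.5·0.186 = 0.465.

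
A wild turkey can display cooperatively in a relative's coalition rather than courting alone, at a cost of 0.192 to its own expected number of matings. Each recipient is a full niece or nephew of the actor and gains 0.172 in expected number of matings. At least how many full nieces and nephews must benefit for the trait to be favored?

5

r to a full niece or nephew = 0.25 (full aunt/uncle↔niece/nephew: two paths of length 3 through the shared grandparent pair: r = 2·(1/2)^3 = 1/4).
Hamilton's rule: n·r·B > C  ⇒  n > C/(r·B) = 0.192/(0.25·0.172) = 4.465.
The smallest integer exceeding 4.465 is 5.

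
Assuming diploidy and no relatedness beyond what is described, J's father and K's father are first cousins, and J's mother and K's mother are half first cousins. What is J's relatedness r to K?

Relatedness sums over independent paths through distinct common ancestors.
J and K are related in two ways: second cousins through their fathers (r = 1/32) and half second cousins through their mothers (r = 1/64).
r = 1/32 + 1/64 = 3/64 = 0.046875.

0.046875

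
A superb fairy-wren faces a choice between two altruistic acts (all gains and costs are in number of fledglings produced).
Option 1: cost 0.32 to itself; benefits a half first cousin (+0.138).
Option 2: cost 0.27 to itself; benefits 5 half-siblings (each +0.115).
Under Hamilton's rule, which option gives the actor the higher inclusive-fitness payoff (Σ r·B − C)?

Option 2

Option 1: r to a half first cousin = 0.0625.
Option 1: Σ r·B − C = (1·0.0625·0.138) − 0.32 = -0.311375.
Option 2: r to a half-sibling = 0.25.
Option 2: Σ r·B − C = (5·0.25·0.115) − 0.27 = -0.12625.
Option 2 has the higher net inclusive-fitness payoff.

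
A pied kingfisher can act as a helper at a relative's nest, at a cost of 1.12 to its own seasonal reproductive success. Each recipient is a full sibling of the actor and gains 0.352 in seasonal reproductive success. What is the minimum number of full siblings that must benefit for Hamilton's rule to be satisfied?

7

r to a full sibling = 0.5 (full sibs share both parents — two paths of length 2: r = 2·(1/2)^2 = 1/2).
Hamilton's rule: n·r·B > C  ⇒  n > C/(r·B) = 1.12/(0.5·0.352) = 6.364.
The smallest integer exceeding 6.364 is 7.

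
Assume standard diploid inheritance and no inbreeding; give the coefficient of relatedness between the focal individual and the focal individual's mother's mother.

0.25

Each parent–offspring link contributes a factor of 1/2, and independent paths through distinct common ancestors add.
Two parent–offspring links: r = (1/2)^2 = 1/4.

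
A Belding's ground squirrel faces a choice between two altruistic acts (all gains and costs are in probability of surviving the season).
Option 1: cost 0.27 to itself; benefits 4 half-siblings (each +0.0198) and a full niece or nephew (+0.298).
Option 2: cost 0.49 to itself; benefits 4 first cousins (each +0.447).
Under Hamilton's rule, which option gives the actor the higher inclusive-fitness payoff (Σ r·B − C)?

Option 1: r to a half-sibling = 0.25.
Option 1: r to a full niece or nephew = 0.25.
Option 1: Σ r·B − C = (4·0.25·0.0198 + 1·0.25·0.298) − 0.27 = -0.1757.
Option 2: r to a first cousin = 0.125.
Option 2: Σ r·B − C = (4·0.125·0.447) − 0.49 = -0.2665.
Option 1 has the higher net inclusive-fitness payoff.

Option 1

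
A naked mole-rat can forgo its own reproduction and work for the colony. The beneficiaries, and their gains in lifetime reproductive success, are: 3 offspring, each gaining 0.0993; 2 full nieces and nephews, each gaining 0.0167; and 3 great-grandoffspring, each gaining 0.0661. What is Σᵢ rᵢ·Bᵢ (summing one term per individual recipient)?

0.1820875

r to an offspring = 0.5 (one parent–offspring link: r = (1/2)^1 = 1/2).
r to a full niece or nephew = 0.25 (full aunt/uncle↔niece/nephew: two paths of length 3 through the shared grandparent pair: r = 2·(1/2)^3 = 1/4).
r to a great-grandoffspring = 0.125 (three parent–offspring links: r = (1/2)^3 = 1/8).
Summing one r·B term per recipient: 3·0.5·0.0993 + 2·0.25·0.0167 + 3·0.125·0.0661 = 0.1820875.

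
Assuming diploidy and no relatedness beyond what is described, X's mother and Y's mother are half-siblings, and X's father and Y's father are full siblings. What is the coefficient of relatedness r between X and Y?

0.1875

With two independent routes of shared ancestry, r is the sum of the two contributions.
X and Y are related in two ways: half first cousins through their mothers (r = 1/16) and first cousins through their fathers (r = 1/8).
r = 1/16 + 1/8 = 0.1875.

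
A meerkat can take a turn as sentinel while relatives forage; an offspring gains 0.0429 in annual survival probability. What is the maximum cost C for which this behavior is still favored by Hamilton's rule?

r to an offspring = 1/2 (one parent–offspring link: r = (1/2)^1 = 1/2).
Hamilton's rule: n·r·B > C, so the trait is favored while C < n·r·B = 1·0.5·0.0429 = 0.02145.

0.02145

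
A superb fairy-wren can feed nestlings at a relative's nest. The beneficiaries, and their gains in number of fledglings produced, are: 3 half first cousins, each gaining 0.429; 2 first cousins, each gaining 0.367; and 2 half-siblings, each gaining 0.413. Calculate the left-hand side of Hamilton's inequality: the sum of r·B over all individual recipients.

r to a half first cousin = 0.0625 (half first cousins share one grandparent — one path of length 4: r = (1/2)^4 = 1/16).
r to a first cousin = 0.125 (first cousins share one grandparent pair — two paths of length 4: r = 2·(1/2)^4 = 1/8).
r to a half-sibling = 0.25 (half-sibs share one parent — one path of length 2: r = (1/2)^2 = 1/4).
Summing one r·B term per recipient: 3·0.0625·0.429 + 2·0.125·0.367 + 2·0.25·0.413 = 0.3786875.

0.3786875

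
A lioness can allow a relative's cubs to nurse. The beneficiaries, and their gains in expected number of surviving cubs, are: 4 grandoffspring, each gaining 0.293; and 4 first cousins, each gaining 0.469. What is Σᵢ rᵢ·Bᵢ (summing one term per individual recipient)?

0.5275

r to a grandoffspring = 1/4 (two parent–offspring links: r = (1/2)^2 = 1/4).
r to a first cousin = 0.125 (first cousins share one grandparent pair — two paths of length 4: r = 2·(1/2)^4 = 1/8).
Summing one r·B term per recipient: 4·0.25·0.293 + 4·0.125·0.469 = 0.5275.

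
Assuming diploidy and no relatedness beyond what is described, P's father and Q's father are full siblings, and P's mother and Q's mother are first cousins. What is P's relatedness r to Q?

0.15625

With two independent routes of shared ancestry, r is the sum of the two contributions.
P and Q are related in two ways: first cousins through their fathers (r = 1/8) and second cousins through their mothers (r = 1/32).
r = 1/8 + 1/32 = 5/32 = 0.15625.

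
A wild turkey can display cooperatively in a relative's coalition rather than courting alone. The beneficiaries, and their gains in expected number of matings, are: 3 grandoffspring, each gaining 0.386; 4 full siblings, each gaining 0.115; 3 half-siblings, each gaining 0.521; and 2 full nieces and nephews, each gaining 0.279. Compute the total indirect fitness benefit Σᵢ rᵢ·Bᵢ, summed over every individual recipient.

1.04975

r to a grandoffspring = 1/4 (two parent–offspring links: r = (1/2)^2 = 1/4).
r to a full sibling = 1/2 (full sibs share both parents — two paths of length 2: r = 2·(1/2)^2 = 1/2).
r to a half-sibling = 0.25 (half-sibs share one parent — one path of length 2: r = (1/2)^2 = 1/4).
r to a full niece or nephew = 1/4 (full aunt/uncle↔niece/nephew: two paths of length 3 through the shared grandparent pair: r = 2·(1/2)^3 = 1/4).
Summing one r·B term per recipient: 3·0.25·0.386 + 4·0.5·0.115 + 3·0.25·0.521 + 2·0.25·0.279 = 1.04975.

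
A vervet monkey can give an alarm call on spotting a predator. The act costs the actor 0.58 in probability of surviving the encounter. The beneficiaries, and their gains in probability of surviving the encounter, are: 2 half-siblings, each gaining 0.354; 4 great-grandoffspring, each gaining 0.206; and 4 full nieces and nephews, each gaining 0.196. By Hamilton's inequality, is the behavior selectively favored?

Hamilton's rule: the trait is favored when the sum of r·B over every recipient exceeds the actor's cost C.
r to a half-sibling = 1/4 (half-sibs share one parent — one path of length 2: r = (1/2)^2 = 1/4).
r to a great-grandoffspring = 1/8 (three parent–offspring links: r = (1/2)^3 = 1/8).
r to a full niece or nephew = 1/4 (full aunt/uncle↔niece/nephew: two paths of length 3 through the shared grandparent pair: r = 2·(1/2)^3 = 1/4).
Summing one r·B term per recipient: 2·0.25·0.354 + 4·0.125·0.206 + 4·0.25·0.196 = 0.476.
0.476 < 0.58: the indirect benefit is less than the cost.

No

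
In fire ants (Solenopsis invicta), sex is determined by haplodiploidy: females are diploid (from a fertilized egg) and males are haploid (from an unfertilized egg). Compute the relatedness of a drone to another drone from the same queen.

Haploid brothers each carry a random half of the queen's diploid genome, so on average they share half: r = 1/2.

0.5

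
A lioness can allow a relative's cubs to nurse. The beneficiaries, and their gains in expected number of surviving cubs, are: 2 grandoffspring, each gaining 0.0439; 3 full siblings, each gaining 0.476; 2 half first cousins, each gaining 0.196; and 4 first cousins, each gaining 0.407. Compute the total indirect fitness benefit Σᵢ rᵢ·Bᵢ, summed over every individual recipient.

0.96395

r to a grandoffspring = 1/4 (two parent–offspring links: r = (1/2)^2 = 1/4).
r to a full sibling = 1/2 (full sibs share both parents — two paths of length 2: r = 2·(1/2)^2 = 1/2).
r to a half first cousin = 1/16 (half first cousins share one grandparent — one path of length 4: r = (1/2)^4 = 1/16).
r to a first cousin = 0.125 (first cousins share one grandparent pair — two paths of length 4: r = 2·(1/2)^4 = 1/8).
Summing one r·B term per recipient: 2·0.25·0.0439 + 3·0.5·0.476 + 2·0.0625·0.196 + 4·0.125·0.407 = 0.96395.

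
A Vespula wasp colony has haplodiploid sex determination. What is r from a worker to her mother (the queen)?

0.5

One meiotic link between diploid queen and diploid daughter: r = 1/2.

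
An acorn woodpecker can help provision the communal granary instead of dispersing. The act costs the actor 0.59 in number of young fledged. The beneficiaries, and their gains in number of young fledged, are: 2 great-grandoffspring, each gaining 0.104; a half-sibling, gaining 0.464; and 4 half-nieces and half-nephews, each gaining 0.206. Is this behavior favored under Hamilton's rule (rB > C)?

No

Hamilton's rule: the trait is favored when the sum of r·B over every recipient exceeds the actor's cost C.
r to a great-grandoffspring = 0.125 (three parent–offspring links: r = (1/2)^3 = 1/8).
r to a half-sibling = 1/4 (half-sibs share one parent — one path of length 2: r = (1/2)^2 = 1/4).
r to a half-niece or half-nephew = 0.125 (half-aunt/uncle↔niece/nephew: one path of length 3: r = (1/2)^3 = 1/8).
Summing one r·B term per recipient: 2·0.125·0.104 + 1·0.25·0.464 + 4·0.125·0.206 = 0.245.
0.245 < 0.59: the indirect benefit is less than the cost.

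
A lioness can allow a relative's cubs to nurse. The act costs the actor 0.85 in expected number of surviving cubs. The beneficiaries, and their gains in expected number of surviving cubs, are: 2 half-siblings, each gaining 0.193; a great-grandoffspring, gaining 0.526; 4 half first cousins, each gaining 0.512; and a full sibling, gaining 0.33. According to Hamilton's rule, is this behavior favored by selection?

No

Hamilton's rule: the trait is favored when the sum of r·B over every recipient exceeds the actor's cost C.
r to a half-sibling = 0.25 (half-sibs share one parent — one path of length 2: r = (1/2)^2 = 1/4).
r to a great-grandoffspring = 0.125 (three parent–offspring links: r = (1/2)^3 = 1/8).
r to a half first cousin = 1/16 (half first cousins share one grandparent — one path of length 4: r = (1/2)^4 = 1/16).
r to a full sibling = 0.5 (full sibs share both parents — two paths of length 2: r = 2·(1/2)^2 = 1/2).
Summing one r·B term per recipient: 2·0.25·0.193 + 1·0.125·0.526 + 4·0.0625·0.512 + 1·0.5·0.33 = 0.45525.
0.45525 < 0.85: the indirect benefit is less than the cost.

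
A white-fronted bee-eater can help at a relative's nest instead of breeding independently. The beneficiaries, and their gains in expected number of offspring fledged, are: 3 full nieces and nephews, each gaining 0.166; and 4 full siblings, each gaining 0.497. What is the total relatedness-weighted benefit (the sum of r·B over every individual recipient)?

1.1185

r to a full niece or nephew = 0.25 (full aunt/uncle↔niece/nephew: two paths of length 3 through the shared grandparent pair: r = 2·(1/2)^3 = 1/4).
r to a full sibling = 0.5 (full sibs share both parents — two paths of length 2: r = 2·(1/2)^2 = 1/2).
Summing one r·B term per recipient: 3·0.25·0.166 + 4·0.5·0.497 = 1.1185.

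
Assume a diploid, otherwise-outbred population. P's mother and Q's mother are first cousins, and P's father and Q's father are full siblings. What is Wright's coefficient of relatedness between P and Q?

0.15625

Independent pedigree routes through distinct common ancestors add.
P and Q are related in two ways: second cousins through their mothers (r = 1/32) and first cousins through their fathers (r = 1/8).
r = 1/32 + 1/8 = 5/32 = 0.15625.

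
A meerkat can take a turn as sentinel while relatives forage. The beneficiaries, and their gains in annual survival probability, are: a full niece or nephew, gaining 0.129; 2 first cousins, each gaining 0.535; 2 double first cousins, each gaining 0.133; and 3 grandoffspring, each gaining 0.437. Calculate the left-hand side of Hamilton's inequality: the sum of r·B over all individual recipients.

r to a full niece or nephew = 1/4 (full aunt/uncle↔niece/nephew: two paths of length 3 through the shared grandparent pair: r = 2·(1/2)^3 = 1/4).
r to a first cousin = 1/8 (first cousins share one grandparent pair — two paths of length 4: r = 2·(1/2)^4 = 1/8).
r to a double first cousin = 1/4 (double first cousins share both grandparent pairs — four paths of length 4: r = 4·(1/2)^4 = 1/4).
r to a grandoffspring = 1/4 (two parent–offspring links: r = (1/2)^2 = 1/4).
Summing one r·B term per recipient: 1·0.25·0.129 + 2·0.125·0.535 + 2·0.25·0.133 + 3·0.25·0.437 = 0.56025.

0.56025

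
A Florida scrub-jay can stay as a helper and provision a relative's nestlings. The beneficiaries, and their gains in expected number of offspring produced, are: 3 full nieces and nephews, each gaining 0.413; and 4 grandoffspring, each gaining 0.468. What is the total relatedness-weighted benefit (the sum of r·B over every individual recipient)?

r to a full niece or nephew = 1/4 (full aunt/uncle↔niece/nephew: two paths of length 3 through the shared grandparent pair: r = 2·(1/2)^3 = 1/4).
r to a grandoffspring = 0.25 (two parent–offspring links: r = (1/2)^2 = 1/4).
Summing one r·B term per recipient: 3·0.25·0.413 + 4·0.25·0.468 = 0.77775.

0.77775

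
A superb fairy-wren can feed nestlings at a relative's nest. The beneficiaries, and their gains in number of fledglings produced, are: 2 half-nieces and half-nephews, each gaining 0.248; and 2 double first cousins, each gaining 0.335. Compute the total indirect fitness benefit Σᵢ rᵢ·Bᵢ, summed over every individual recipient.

r to a half-niece or half-nephew = 0.125 (half-aunt/uncle↔niece/nephew: one path of length 3: r = (1/2)^3 = 1/8).
r to a double first cousin = 0.25 (double first cousins share both grandparent pairs — four paths of length 4: r = 4·(1/2)^4 = 1/4).
Summing one r·B term per recipient: 2·0.125·0.248 + 2·0.25·0.335 = 0.2295.

0.2295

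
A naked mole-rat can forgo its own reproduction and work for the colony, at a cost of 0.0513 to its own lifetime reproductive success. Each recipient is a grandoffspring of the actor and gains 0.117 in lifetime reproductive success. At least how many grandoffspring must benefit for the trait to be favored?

2

r to a grandoffspring = 0.25 (two parent–offspring links: r = (1/2)^2 = 1/4).
Hamilton's rule: n·r·B > C  ⇒  n > C/(r·B) = 0.0513/(0.25·0.117) = 1.754.
The smallest integer exceeding 1.754 is 2.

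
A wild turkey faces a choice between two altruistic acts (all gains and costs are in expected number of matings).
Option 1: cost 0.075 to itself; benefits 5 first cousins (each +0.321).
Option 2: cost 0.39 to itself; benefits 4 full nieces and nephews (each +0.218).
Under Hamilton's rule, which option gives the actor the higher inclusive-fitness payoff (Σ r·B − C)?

Option 1: r to a first cousin = 0.125.
Option 1: Σ r·B − C = (5·0.125·0.321) − 0.075 = 0.125625.
Option 2: r to a full niece or nephew = 0.25.
Option 2: Σ r·B − C = (4·0.25·0.218) − 0.39 = -0.172.
Option 1 has the higher net inclusive-fitness payoff.

Option 1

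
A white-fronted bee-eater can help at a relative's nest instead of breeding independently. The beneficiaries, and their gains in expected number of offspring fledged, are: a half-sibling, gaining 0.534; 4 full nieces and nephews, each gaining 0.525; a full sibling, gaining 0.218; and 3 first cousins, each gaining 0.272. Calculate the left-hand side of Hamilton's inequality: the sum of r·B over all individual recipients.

0.8695

r to a half-sibling = 1/4 (half-sibs share one parent — one path of length 2: r = (1/2)^2 = 1/4).
r to a full niece or nephew = 0.25 (full aunt/uncle↔niece/nephew: two paths of length 3 through the shared grandparent pair: r = 2·(1/2)^3 = 1/4).
r to a full sibling = 0.5 (full sibs share both parents — two paths of length 2: r = 2·(1/2)^2 = 1/2).
r to a first cousin = 1/8 (first cousins share one grandparent pair — two paths of length 4: r = 2·(1/2)^4 = 1/8).
Summing one r·B term per recipient: 1·0.25·0.534 + 4·0.25·0.525 + 1·0.5·0.218 + 3·0.125·0.272 = 0.8695.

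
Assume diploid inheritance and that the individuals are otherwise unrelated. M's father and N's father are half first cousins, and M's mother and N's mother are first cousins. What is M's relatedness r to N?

0.046875

Relatedness sums over independent paths through distinct common ancestors.
M and N are related in two ways: half second cousins through their fathers (r = 1/64) and second cousins through their mothers (r = 1/32).
r = 1/64 + 1/32 = 0.046875.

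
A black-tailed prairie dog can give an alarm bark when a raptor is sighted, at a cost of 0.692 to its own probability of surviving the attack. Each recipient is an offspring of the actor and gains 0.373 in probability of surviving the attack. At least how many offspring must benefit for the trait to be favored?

4

r to an offspring = 1/2 (one parent–offspring link: r = (1/2)^1 = 1/2).
Hamilton's rule: n·r·B > C  ⇒  n > C/(r·B) = 0.692/(0.5·0.373) = 3.71.
The smallest integer exceeding 3.71 is 4.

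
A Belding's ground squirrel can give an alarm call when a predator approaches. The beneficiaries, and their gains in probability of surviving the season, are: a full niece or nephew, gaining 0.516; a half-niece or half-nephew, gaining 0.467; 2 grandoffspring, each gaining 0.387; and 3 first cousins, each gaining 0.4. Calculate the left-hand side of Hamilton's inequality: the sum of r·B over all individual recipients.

0.530875

r to a full niece or nephew = 1/4 (full aunt/uncle↔niece/nephew: two paths of length 3 through the shared grandparent pair: r = 2·(1/2)^3 = 1/4).
r to a half-niece or half-nephew = 0.125 (half-aunt/uncle↔niece/nephew: one path of length 3: r = (1/2)^3 = 1/8).
r to a grandoffspring = 0.25 (two parent–offspring links: r = (1/2)^2 = 1/4).
r to a first cousin = 1/8 (first cousins share one grandparent pair — two paths of length 4: r = 2·(1/2)^4 = 1/8).
Summing one r·B term per recipient: 1·0.25·0.516 + 1·0.125·0.467 + 2·0.25·0.387 + 3·0.125·0.4 = 0.530875.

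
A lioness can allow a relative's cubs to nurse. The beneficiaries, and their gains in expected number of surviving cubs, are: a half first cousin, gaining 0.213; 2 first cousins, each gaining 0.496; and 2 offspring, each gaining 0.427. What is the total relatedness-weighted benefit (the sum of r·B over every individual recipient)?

r to a half first cousin = 1/16 (half first cousins share one grandparent — one path of length 4: r = (1/2)^4 = 1/16).
r to a first cousin = 1/8 (first cousins share one grandparent pair — two paths of length 4: r = 2·(1/2)^4 = 1/8).
r to an offspring = 1/2 (one parent–offspring link: r = (1/2)^1 = 1/2).
Summing one r·B term per recipient: 1·0.0625·0.213 + 2·0.125·0.496 + 2·0.5·0.427 = 0.5643125.

0.5643125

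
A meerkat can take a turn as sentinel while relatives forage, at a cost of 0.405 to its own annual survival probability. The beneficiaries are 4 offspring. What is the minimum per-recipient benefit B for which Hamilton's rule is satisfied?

0.2025

r to an offspring = 0.5 (one parent–offspring link: r = (1/2)^1 = 1/2).
Hamilton's rule with n recipients of equal r: n·r·B > C, so B > C/(n·r) = 0.405/(4·0.5) = 0.2025.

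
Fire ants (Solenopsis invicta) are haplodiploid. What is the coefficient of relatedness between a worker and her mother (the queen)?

0.5

One meiotic link between diploid queen and diploid daughter: r = 1/2.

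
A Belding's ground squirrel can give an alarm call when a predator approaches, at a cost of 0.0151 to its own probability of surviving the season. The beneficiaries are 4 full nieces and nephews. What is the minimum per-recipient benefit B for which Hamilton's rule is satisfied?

0.0151

r to a full niece or nephew = 0.25 (full aunt/uncle↔niece/nephew: two paths of length 3 through the shared grandparent pair: r = 2·(1/2)^3 = 1/4).
Hamilton's rule with n recipients of equal r: n·r·B > C, so B > C/(n·r) = 0.0151/(4·0.25) = 0.0151.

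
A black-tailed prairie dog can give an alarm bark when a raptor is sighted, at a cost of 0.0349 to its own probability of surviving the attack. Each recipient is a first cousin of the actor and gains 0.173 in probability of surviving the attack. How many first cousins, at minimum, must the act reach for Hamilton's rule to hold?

2

r to a first cousin = 1/8 (first cousins share one grandparent pair — two paths of length 4: r = 2·(1/2)^4 = 1/8).
Hamilton's rule: n·r·B > C  ⇒  n > C/(r·B) = 0.0349/(0.125·0.173) = 1.614.
The smallest integer exceeding 1.614 is 2.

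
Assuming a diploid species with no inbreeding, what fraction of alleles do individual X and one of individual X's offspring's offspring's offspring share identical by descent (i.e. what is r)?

0.125

Each parent–offspring link contributes a factor of 1/2, and independent paths through distinct common ancestors add.
Three parent–offspring links: r = (1/2)^3 = 1/8.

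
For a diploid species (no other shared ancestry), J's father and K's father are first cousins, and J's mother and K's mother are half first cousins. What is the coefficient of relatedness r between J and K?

Independent pedigree routes through distinct common ancestors add.
J and K are related in two ways: second cousins through their fathers (r = 1/32) and half second cousins through their mothers (r = 1/64).
r = 1/32 + 1/64 = 0.046875.

0.046875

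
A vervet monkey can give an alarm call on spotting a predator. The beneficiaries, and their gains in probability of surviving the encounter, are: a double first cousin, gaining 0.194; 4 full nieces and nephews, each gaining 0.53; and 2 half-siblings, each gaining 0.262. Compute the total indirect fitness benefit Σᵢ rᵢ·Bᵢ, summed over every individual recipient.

0.7095

r to a double first cousin = 0.25 (double first cousins share both grandparent pairs — four paths of length 4: r = 4·(1/2)^4 = 1/4).
r to a full niece or nephew = 1/4 (full aunt/uncle↔niece/nephew: two paths of length 3 through the shared grandparent pair: r = 2·(1/2)^3 = 1/4).
r to a half-sibling = 0.25 (half-sibs share one parent — one path of length 2: r = (1/2)^2 = 1/4).
Summing one r·B term per recipient: 1·0.25·0.194 + 4·0.25·0.53 + 2·0.25·0.262 = 0.7095.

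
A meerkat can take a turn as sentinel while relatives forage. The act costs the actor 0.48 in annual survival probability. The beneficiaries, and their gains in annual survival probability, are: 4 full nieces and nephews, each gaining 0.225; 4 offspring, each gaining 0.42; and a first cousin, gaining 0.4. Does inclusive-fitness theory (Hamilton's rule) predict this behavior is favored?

Yes

Hamilton's rule: the trait is favored when the sum of r·B over every recipient exceeds the actor's cost C.
r to a full niece or nephew = 1/4 (full aunt/uncle↔niece/nephew: two paths of length 3 through the shared grandparent pair: r = 2·(1/2)^3 = 1/4).
r to an offspring = 1/2 (one parent–offspring link: r = (1/2)^1 = 1/2).
r to a first cousin = 0.125 (first cousins share one grandparent pair — two paths of length 4: r = 2·(1/2)^4 = 1/8).
Summing one r·B term per recipient: 4·0.25·0.225 + 4·0.5·0.42 + 1·0.125·0.4 = 1.115.
1.115 > 0.48: the indirect benefit exceeds the cost.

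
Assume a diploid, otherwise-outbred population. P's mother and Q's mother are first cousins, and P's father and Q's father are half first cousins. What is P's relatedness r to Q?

With two independent routes of shared ancestry, r is the sum of the two contributions.
P and Q are related in two ways: second cousins through their mothers (r = 1/32) and half second cousins through their fathers (r = 1/64).
r = 1/32 + 1/64 = 3/64 = 0.046875.

0.046875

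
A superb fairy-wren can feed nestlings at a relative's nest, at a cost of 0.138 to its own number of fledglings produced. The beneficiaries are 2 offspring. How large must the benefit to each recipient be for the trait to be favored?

0.138

r to an offspring = 0.5 (one parent–offspring link: r = (1/2)^1 = 1/2).
Hamilton's rule with n recipients of equal r: n·r·B > C, so B > C/(n·r) = 0.138/(2·0.5) = 0.138.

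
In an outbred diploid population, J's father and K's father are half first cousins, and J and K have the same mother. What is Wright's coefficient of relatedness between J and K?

Independent pedigree routes through distinct common ancestors add.
J and K are related in two ways: half second cousins through their fathers (r = 1/64) and half-sibs through their shared mother (r = 1/4).
r = 1/64 + 1/4 = 0.265625.

0.265625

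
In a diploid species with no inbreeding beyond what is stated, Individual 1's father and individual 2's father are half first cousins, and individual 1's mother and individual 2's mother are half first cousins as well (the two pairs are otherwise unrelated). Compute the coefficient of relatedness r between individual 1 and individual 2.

Relatedness sums over independent paths through distinct common ancestors.
Individual 1 and individual 2 are related in two ways: half second cousins through their fathers (r = 1/64) and half second cousins through their mothers (r = 1/64).
r = 1/64 + 1/64 = 1/32 = 0.03125.

0.03125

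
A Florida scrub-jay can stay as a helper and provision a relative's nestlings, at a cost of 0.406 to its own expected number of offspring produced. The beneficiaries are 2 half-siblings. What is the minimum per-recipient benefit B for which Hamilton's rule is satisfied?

r to a half-sibling = 0.25 (half-sibs share one parent — one path of length 2: r = (1/2)^2 = 1/4).
Hamilton's rule with n recipients of equal r: n·r·B > C, so B > C/(n·r) = 0.406/(2·0.25) = 0.812.

0.812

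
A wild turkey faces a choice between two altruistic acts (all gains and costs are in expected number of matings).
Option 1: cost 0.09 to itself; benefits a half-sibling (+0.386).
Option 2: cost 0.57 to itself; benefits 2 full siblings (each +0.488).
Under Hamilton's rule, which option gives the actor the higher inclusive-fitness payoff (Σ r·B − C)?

Option 1: r to a half-sibling = 0.25.
Option 1: Σ r·B − C = (1·0.25·0.386) − 0.09 = 0.0065.
Option 2: r to a full sibling = 0.5.
Option 2: Σ r·B − C = (2·0.5·0.488) − 0.57 = -0.082.
Option 1 has the higher net inclusive-fitness payoff.

Option 1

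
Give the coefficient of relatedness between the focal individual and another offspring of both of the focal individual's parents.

Each parent–offspring link contributes a factor of 1/2, and independent paths through distinct common ancestors add.
Full sibs share both parents — two paths of length 2: r = 2·(1/2)^2 = 1/2.

0.5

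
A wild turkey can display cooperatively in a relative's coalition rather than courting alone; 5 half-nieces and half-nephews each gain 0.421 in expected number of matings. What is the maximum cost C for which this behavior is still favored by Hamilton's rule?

0.263125

r to a half-niece or half-nephew = 0.125 (half-aunt/uncle↔niece/nephew: one path of length 3: r = (1/2)^3 = 1/8).
Hamilton's rule: n·r·B > C, so the trait is favored while C < n·r·B = 5·0.125·0.421 = 0.263125.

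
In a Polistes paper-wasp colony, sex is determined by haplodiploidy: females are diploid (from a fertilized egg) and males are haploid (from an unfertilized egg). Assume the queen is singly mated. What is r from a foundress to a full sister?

Haplodiploid full sisters inherit their father's entire haploid genome identically (contributing 1/2) and on average half of their mother's contribution (1/2 · 1/2 = 1/4); r = 1/2 + 1/4 = 3/4.

0.75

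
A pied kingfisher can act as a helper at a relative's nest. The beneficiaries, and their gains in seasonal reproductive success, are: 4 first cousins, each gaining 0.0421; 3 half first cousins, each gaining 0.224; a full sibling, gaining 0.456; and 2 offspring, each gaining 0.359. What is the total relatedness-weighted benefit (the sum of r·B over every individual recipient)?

0.65005

r to a first cousin = 0.125 (first cousins share one grandparent pair — two paths of length 4: r = 2·(1/2)^4 = 1/8).
r to a half first cousin = 0.0625 (half first cousins share one grandparent — one path of length 4: r = (1/2)^4 = 1/16).
r to a full sibling = 1/2 (full sibs share both parents — two paths of length 2: r = 2·(1/2)^2 = 1/2).
r to an offspring = 0.5 (one parent–offspring link: r = (1/2)^1 = 1/2).
Summing one r·B term per recipient: 4·0.125·0.0421 + 3·0.0625·0.224 + 1·0.5·0.456 + 2·0.5·0.359 = 0.65005.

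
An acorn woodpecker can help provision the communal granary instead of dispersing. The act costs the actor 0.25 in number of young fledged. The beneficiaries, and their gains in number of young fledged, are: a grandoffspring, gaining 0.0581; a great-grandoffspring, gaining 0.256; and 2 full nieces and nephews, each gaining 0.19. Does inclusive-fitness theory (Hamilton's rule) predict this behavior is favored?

No

Hamilton's rule: the trait is favored when the sum of r·B over every recipient exceeds the actor's cost C.
r to a grandoffspring = 1/4 (two parent–offspring links: r = (1/2)^2 = 1/4).
r to a great-grandoffspring = 0.125 (three parent–offspring links: r = (1/2)^3 = 1/8).
r to a full niece or nephew = 0.25 (full aunt/uncle↔niece/nephew: two paths of length 3 through the shared grandparent pair: r = 2·(1/2)^3 = 1/4).
Summing one r·B term per recipient: 1·0.25·0.0581 + 1·0.125·0.256 + 2·0.25·0.19 = 0.141525.
0.141525 < 0.25: the indirect benefit is less than the cost.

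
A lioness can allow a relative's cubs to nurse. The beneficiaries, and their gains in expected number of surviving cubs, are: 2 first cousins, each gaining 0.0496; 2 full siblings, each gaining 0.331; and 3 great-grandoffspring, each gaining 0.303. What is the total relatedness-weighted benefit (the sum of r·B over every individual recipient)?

r to a first cousin = 1/8 (first cousins share one grandparent pair — two paths of length 4: r = 2·(1/2)^4 = 1/8).
r to a full sibling = 1/2 (full sibs share both parents — two paths of length 2: r = 2·(1/2)^2 = 1/2).
r to a great-grandoffspring = 0.125 (three parent–offspring links: r = (1/2)^3 = 1/8).
Summing one r·B term per recipient: 2·0.125·0.0496 + 2·0.5·0.331 + 3·0.125·0.303 = 0.457025.

0.457025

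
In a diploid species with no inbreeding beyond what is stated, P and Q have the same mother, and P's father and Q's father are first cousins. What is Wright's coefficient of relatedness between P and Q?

0.28125

Independent pedigree routes through distinct common ancestors add.
P and Q are related in two ways: half-sibs through their shared mother (r = 1/4) and second cousins through their fathers (r = 1/32).
r = 1/4 + 1/32 = 0.28125.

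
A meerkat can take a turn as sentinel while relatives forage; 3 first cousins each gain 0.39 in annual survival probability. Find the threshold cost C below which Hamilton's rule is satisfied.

0.14625

r to a first cousin = 0.125 (first cousins share one grandparent pair — two paths of length 4: r = 2·(1/2)^4 = 1/8).
Hamilton's rule: n·r·B > C, so the trait is favored while C < n·r·B = 3·0.125·0.39 = 0.14625.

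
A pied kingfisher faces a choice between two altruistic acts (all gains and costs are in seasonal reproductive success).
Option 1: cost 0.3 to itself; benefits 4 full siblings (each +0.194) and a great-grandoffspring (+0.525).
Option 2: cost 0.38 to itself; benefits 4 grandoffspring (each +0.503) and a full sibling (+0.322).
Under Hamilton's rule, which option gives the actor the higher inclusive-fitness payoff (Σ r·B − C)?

Option 2

Option 1: r to a full sibling = 0.5.
Option 1: r to a great-grandoffspring = 0.125.
Option 1: Σ r·B − C = (4·0.5·0.194 + 1·0.125·0.525) − 0.3 = 0.153625.
Option 2: r to a grandoffspring = 0.25.
Option 2: r to a full sibling = 0.5.
Option 2: Σ r·B − C = (4·0.25·0.503 + 1·0.5·0.322) − 0.38 = 0.284.
Option 2 has the higher net inclusive-fitness payoff.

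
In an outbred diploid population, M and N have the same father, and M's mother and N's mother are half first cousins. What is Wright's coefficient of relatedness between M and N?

With two independent routes of shared ancestry, r is the sum of the two contributions.
M and N are related in two ways: half-sibs through their shared father (r = 1/4) and half second cousins through their mothers (r = 1/64).
r = 1/4 + 1/64 = 17/64 = 0.265625.

0.265625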